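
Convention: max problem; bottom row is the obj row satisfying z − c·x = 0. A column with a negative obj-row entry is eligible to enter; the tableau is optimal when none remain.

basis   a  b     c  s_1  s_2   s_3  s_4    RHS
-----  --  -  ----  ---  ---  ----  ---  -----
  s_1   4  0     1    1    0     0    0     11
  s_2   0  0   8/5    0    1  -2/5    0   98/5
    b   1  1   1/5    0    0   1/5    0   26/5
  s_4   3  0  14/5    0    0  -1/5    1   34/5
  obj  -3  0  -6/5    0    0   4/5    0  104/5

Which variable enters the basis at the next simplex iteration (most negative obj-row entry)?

a

Negative obj-row entries: a: -3, c: -6/5.
The most negative is -3 in column a, so a enters.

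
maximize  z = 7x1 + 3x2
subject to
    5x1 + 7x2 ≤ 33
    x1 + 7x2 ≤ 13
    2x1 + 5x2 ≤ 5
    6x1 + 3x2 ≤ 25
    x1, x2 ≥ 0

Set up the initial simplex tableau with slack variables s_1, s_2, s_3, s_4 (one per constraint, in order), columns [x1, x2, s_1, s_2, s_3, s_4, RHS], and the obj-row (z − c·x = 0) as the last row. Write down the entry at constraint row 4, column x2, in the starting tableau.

Constraint 4 has coefficient 3 on x2.

3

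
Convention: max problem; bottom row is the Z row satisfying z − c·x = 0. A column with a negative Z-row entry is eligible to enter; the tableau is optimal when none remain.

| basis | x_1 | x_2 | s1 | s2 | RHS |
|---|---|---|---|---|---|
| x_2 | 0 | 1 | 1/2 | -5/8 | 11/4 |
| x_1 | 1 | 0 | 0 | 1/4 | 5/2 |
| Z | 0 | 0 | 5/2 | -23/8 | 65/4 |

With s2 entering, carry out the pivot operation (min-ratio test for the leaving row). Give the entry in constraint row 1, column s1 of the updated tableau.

1/2

Ratio test on column s2 — row 1: entry -5/8 ≤ 0; row 2: (5/2)/(1/4) = 10. Minimum is 10 at row 2 (x_1 leaves); pivot element 1/4.
Divide row 2 by 1/4; eliminate column s2 from the other rows.
Row 1 update in column s1: 1/2 − (-5/8)·0 = 1/2.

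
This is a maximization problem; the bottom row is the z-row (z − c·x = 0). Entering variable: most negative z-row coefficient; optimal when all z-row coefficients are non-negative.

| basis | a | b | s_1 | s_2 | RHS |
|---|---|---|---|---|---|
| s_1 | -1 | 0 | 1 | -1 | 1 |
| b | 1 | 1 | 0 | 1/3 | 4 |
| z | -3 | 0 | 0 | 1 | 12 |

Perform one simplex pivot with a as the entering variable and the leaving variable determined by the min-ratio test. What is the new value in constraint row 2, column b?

Ratio test on column a — row 1: entry -1 ≤ 0; row 2: 4/1 = 4. Minimum is 4 at row 2 (b leaves); pivot element 1.
Divide row 2 by 1; eliminate column a from the other rows.
In the new row 2, the b entry is the old entry divided by the pivot: 1/1 = 1.

1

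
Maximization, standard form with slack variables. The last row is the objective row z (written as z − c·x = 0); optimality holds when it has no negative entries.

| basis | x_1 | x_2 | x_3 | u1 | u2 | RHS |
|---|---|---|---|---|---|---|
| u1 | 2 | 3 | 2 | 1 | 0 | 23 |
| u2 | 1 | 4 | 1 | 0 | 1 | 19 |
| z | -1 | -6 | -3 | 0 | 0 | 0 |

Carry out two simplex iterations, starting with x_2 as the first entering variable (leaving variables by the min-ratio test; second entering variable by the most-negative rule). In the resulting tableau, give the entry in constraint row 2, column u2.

2/5

Ratio test on column x_2 — row 1: 23/3 = 23/3; row 2: 19/4 = 19/4. Minimum is 19/4 at row 2 (u2 leaves); pivot element 4.
Divide row 2 by 4; eliminate column x_2 from the other rows.
Second iteration: most negative z-row entry is -3/2 in column x_3, so x_3 enters.
Ratio test on column x_3 — row 1: (35/4)/(5/4) = 7; row 2: (19/4)/(1/4) = 19. Minimum is 7 at row 1 (u1 leaves); pivot element 5/4.
Divide row 1 by 5/4; eliminate column x_3 from the other rows.
After both pivots, the entry at constraint row 2, column u2 is 2/5.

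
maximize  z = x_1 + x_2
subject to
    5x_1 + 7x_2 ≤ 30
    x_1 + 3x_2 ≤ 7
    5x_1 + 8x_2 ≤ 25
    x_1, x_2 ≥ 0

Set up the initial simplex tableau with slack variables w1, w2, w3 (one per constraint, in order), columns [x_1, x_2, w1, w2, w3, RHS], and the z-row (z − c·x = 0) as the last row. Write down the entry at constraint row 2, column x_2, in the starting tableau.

Constraint 2 has coefficient 3 on x_2.

3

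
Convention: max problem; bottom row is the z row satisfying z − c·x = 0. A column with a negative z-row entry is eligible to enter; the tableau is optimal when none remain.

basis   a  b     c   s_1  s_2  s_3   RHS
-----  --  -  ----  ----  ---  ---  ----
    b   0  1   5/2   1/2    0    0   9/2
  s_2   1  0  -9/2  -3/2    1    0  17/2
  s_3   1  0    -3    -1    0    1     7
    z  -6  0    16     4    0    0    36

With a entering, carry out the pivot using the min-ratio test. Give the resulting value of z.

78

Ratio test on column a — row 1: entry 0 ≤ 0; row 2: (17/2)/1 = 17/2; row 3: 7/1 = 7. Minimum is 7 at row 3 (s_3 leaves); pivot element 1.
Pivot on row 3; the z-row RHS becomes 36 − (-6)·7 = 78.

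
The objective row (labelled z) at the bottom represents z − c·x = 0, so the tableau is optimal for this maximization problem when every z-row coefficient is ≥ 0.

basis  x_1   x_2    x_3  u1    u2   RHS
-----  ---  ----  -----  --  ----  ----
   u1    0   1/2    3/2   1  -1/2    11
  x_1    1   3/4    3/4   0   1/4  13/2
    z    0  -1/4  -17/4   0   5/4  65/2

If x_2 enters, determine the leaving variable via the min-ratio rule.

x_1

Column x_2 entries and ratios — u1: 11/(1/2) = 22; x_1: (13/2)/(3/4) = 26/3.
Smallest ratio is 26/3 in the row of x_1, so x_1 leaves.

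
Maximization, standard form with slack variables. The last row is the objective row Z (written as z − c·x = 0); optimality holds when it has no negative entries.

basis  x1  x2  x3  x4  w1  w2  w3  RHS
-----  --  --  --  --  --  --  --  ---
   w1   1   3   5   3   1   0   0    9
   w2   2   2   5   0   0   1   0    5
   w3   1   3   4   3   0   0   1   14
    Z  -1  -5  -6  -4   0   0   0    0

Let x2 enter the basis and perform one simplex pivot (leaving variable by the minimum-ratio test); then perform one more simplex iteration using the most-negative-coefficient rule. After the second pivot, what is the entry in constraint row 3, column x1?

0

Ratio test on column x2 — row 1: 9/3 = 3; row 2: 5/2 = 5/2; row 3: 14/3 = 14/3. Minimum is 5/2 at row 2 (w2 leaves); pivot element 2.
Divide row 2 by 2; eliminate column x2 from the other rows.
Second iteration: most negative Z-row entry is -4 in column x4, so x4 enters.
Ratio test on column x4 — row 1: (3/2)/3 = 1/2; row 2: entry 0 ≤ 0; row 3: (13/2)/3 = 13/6. Minimum is 1/2 at row 1 (w1 leaves); pivot element 3.
Divide row 1 by 3; eliminate column x4 from the other rows.
After both pivots, the entry at constraint row 3, column x1 is 0.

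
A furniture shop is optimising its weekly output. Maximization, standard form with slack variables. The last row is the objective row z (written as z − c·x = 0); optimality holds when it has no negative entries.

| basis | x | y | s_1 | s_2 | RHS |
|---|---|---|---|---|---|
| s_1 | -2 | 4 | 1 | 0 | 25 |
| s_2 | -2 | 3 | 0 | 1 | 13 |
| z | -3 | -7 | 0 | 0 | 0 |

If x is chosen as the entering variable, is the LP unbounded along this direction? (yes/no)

yes

Every constraint-row entry in column x is ≤ 0, so increasing x is unbounded.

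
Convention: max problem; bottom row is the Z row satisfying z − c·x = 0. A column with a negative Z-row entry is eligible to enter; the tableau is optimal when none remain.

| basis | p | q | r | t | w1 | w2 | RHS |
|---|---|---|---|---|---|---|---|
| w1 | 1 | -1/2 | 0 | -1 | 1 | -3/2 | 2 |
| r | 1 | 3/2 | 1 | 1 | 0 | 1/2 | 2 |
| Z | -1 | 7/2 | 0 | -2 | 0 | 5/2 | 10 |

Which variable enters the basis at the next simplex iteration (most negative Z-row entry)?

Negative Z-row entries: p: -1, t: -2.
The most negative is -2 in column t, so t enters.

t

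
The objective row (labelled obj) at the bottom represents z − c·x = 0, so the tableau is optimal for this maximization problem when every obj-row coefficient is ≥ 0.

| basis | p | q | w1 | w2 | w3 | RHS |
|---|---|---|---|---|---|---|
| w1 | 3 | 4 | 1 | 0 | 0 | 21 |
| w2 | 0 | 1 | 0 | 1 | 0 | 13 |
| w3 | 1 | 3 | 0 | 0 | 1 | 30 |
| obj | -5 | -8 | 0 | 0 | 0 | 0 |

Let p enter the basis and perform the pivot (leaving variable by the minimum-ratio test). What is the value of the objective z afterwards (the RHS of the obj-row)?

Ratio test on column p — row 1: 21/3 = 7; row 2: entry 0 ≤ 0; row 3: 30/1 = 30. Minimum is 7 at row 1 (w1 leaves); pivot element 3.
Pivot on row 1; the obj-row RHS becomes 0 − (-5)·7 = 35.

35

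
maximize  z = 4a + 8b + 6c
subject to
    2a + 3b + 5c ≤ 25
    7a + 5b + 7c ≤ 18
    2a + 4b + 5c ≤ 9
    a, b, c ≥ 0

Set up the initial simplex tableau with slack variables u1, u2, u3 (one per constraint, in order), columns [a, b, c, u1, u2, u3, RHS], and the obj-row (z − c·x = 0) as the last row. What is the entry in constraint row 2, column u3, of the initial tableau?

0

Slack u3 belongs to constraint 3; its column is the unit vector e_3, so the entry in row 2 is 0.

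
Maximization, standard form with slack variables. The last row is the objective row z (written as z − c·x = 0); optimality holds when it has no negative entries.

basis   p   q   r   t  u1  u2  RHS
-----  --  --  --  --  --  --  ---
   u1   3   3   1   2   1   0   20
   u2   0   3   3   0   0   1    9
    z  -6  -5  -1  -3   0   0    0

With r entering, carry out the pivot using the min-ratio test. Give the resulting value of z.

Ratio test on column r — row 1: 20/1 = 20; row 2: 9/3 = 3. Minimum is 3 at row 2 (u2 leaves); pivot element 3.
Pivot on row 2; the z-row RHS becomes 0 − (-1)·3 = 3.

3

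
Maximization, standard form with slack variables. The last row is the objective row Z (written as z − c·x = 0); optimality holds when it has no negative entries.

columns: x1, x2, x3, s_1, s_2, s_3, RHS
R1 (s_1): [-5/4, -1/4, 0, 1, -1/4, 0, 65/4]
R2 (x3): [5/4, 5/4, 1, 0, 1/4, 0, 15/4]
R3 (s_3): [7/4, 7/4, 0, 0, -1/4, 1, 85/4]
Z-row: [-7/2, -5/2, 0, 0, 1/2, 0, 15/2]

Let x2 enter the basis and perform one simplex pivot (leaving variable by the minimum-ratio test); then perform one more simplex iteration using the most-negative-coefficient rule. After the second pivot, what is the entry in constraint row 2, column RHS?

Ratio test on column x2 — row 1: entry -1/4 ≤ 0; row 2: (15/4)/(5/4) = 3; row 3: (85/4)/(7/4) = 85/7. Minimum is 3 at row 2 (x3 leaves); pivot element 5/4.
Divide row 2 by 5/4; eliminate column x2 from the other rows.
Second iteration: most negative Z-row entry is -1 in column x1, so x1 enters.
Ratio test on column x1 — row 1: entry -1 ≤ 0; row 2: 3/1 = 3; row 3: entry 0 ≤ 0. Minimum is 3 at row 2 (x2 leaves); pivot element 1.
Divide row 2 by 1; eliminate column x1 from the other rows.
After both pivots, the entry at constraint row 2, column RHS is 3.

3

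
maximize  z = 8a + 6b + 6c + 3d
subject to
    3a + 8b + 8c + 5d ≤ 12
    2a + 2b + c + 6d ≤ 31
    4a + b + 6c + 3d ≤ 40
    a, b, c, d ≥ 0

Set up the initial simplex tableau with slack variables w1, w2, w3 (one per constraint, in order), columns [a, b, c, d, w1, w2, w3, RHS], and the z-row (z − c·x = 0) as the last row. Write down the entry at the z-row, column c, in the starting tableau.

-6

The z-row carries the negated objective coefficients: the c entry is -6.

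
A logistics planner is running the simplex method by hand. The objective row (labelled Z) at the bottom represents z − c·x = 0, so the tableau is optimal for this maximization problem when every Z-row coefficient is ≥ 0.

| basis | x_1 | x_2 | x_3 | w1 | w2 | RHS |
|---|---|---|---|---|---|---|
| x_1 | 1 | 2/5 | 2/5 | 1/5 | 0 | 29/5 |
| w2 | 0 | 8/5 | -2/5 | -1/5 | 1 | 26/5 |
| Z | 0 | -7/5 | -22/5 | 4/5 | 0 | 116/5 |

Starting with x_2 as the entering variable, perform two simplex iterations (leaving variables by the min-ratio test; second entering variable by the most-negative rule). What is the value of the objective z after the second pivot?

Ratio test on column x_2 — row 1: (29/5)/(2/5) = 29/2; row 2: (26/5)/(8/5) = 13/4. Minimum is 13/4 at row 2 (w2 leaves); pivot element 8/5.
Pivot on row 2; the Z-row RHS becomes 116/5 − (-7/5)·(13/4) = 111/4.
Next entering variable (most negative Z-row entry -19/4): x_3.
Ratio test on column x_3 — row 1: (9/2)/(1/2) = 9; row 2: entry -1/4 ≤ 0. Minimum is 9 at row 1 (x_1 leaves); pivot element 1/2.
After the second pivot the Z-row RHS is 111/4 − (-19/4)·9 = 141/2.

141/2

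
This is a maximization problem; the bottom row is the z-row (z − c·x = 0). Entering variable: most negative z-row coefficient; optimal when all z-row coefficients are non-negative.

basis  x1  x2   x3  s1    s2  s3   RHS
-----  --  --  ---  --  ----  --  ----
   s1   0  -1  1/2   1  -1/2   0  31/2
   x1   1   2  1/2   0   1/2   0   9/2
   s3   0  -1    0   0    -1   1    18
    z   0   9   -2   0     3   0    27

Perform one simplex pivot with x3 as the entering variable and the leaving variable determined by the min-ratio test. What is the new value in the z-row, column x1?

4

Ratio test on column x3 — row 1: (31/2)/(1/2) = 31; row 2: (9/2)/(1/2) = 9; row 3: entry 0 ≤ 0. Minimum is 9 at row 2 (x1 leaves); pivot element 1/2.
Divide row 2 by 1/2; eliminate column x3 from the other rows.
z-row update in column x1: 0 − (-2)·2 = 4.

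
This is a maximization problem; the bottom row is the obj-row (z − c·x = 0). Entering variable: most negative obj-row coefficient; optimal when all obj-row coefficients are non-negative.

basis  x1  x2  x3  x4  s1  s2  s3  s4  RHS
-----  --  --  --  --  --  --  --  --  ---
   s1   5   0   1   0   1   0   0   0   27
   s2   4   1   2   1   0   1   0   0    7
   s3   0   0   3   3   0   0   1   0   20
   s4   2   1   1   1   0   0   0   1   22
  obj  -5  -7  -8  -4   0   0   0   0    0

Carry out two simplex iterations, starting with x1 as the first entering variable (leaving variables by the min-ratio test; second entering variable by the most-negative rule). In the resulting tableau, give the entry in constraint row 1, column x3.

1

Ratio test on column x1 — row 1: 27/5 = 27/5; row 2: 7/4 = 7/4; row 3: entry 0 ≤ 0; row 4: 22/2 = 11. Minimum is 7/4 at row 2 (s2 leaves); pivot element 4.
Divide row 2 by 4; eliminate column x1 from the other rows.
Second iteration: most negative obj-row entry is -23/4 in column x2, so x2 enters.
Ratio test on column x2 — row 1: entry -5/4 ≤ 0; row 2: (7/4)/(1/4) = 7; row 3: entry 0 ≤ 0; row 4: (37/2)/(1/2) = 37. Minimum is 7 at row 2 (x1 leaves); pivot element 1/4.
Divide row 2 by 1/4; eliminate column x2 from the other rows.
After both pivots, the entry at constraint row 1, column x3 is 1.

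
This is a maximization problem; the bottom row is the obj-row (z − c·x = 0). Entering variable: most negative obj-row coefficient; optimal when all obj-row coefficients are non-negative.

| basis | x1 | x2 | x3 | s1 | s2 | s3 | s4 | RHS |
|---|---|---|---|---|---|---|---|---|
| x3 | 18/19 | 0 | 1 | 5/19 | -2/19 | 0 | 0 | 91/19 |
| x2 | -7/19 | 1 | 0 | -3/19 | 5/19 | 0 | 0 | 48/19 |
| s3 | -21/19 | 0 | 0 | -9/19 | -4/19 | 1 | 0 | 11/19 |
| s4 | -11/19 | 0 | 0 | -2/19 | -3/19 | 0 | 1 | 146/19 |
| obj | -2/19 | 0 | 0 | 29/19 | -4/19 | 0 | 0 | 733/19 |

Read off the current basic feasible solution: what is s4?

146/19

s4 is basic (row 4); its value is the RHS of that row, 146/19.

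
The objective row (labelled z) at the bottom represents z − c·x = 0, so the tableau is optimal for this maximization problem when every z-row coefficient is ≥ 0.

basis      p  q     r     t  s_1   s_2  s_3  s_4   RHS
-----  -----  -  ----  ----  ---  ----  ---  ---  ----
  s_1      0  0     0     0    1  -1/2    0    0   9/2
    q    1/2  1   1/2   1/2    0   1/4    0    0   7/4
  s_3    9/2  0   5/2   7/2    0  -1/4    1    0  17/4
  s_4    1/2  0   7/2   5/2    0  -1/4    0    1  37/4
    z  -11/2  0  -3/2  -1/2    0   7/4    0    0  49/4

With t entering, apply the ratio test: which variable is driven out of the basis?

Column t entries and ratios — s_1: 0 ≤ 0, skip; q: (7/4)/(1/2) = 7/2; s_3: (17/4)/(7/2) = 17/14; s_4: (37/4)/(5/2) = 37/10.
Smallest ratio is 17/14 in the row of s_3, so s_3 leaves.

s_3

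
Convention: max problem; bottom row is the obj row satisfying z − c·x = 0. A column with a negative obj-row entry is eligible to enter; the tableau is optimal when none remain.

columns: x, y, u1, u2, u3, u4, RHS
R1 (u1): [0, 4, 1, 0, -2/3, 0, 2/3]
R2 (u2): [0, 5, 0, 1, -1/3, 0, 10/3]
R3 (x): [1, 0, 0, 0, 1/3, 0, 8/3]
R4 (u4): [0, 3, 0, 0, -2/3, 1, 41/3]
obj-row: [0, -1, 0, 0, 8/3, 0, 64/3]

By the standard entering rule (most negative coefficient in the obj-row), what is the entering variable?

Negative obj-row entries: y: -1.
The most negative is -1 in column y, so y enters.

y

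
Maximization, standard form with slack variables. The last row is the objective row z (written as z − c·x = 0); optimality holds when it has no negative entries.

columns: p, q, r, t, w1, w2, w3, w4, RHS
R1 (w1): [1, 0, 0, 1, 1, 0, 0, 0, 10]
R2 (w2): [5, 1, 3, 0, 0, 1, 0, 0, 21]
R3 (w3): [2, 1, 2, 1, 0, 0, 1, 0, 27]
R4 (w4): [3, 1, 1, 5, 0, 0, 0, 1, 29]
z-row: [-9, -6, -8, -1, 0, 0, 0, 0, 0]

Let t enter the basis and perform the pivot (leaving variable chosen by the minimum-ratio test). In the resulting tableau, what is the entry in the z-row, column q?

Ratio test on column t — row 1: 10/1 = 10; row 2: entry 0 ≤ 0; row 3: 27/1 = 27; row 4: 29/5 = 29/5. Minimum is 29/5 at row 4 (w4 leaves); pivot element 5.
Divide row 4 by 5; eliminate column t from the other rows.
z-row update in column q: -6 − (-1)·(1/5) = -29/5.

-29/5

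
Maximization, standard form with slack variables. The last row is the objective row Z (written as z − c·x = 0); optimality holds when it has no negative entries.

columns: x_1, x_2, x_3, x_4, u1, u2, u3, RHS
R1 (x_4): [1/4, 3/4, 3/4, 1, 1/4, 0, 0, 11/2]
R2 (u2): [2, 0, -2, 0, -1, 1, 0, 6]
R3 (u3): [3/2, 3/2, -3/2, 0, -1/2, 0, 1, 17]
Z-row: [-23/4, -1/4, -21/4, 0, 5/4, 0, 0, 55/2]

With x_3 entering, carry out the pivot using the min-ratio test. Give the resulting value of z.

Ratio test on column x_3 — row 1: (11/2)/(3/4) = 22/3; row 2: entry -2 ≤ 0; row 3: entry -3/2 ≤ 0. Minimum is 22/3 at row 1 (x_4 leaves); pivot element 3/4.
Pivot on row 1; the Z-row RHS becomes 55/2 − (-21/4)·(22/3) = 66.

66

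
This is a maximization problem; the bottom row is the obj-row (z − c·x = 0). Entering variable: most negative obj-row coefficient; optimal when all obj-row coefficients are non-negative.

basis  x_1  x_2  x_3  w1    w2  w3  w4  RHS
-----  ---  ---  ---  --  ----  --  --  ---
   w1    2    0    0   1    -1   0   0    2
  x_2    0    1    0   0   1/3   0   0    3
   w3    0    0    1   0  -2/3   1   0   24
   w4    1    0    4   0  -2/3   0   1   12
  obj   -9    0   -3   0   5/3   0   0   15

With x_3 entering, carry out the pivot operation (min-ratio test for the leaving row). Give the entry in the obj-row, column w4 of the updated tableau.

3/4

Ratio test on column x_3 — row 1: entry 0 ≤ 0; row 2: entry 0 ≤ 0; row 3: 24/1 = 24; row 4: 12/4 = 3. Minimum is 3 at row 4 (w4 leaves); pivot element 4.
Divide row 4 by 4; eliminate column x_3 from the other rows.
obj-row update in column w4: 0 − (-3)·(1/4) = 3/4.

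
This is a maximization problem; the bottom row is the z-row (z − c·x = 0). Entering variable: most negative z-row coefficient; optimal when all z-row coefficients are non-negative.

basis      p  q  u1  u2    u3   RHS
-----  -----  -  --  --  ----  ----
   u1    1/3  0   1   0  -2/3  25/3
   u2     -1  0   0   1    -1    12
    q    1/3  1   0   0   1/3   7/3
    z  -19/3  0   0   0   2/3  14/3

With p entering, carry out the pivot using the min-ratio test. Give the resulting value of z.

49

Ratio test on column p — row 1: (25/3)/(1/3) = 25; row 2: entry -1 ≤ 0; row 3: (7/3)/(1/3) = 7. Minimum is 7 at row 3 (q leaves); pivot element 1/3.
Pivot on row 3; the z-row RHS becomes 14/3 − (-19/3)·7 = 49.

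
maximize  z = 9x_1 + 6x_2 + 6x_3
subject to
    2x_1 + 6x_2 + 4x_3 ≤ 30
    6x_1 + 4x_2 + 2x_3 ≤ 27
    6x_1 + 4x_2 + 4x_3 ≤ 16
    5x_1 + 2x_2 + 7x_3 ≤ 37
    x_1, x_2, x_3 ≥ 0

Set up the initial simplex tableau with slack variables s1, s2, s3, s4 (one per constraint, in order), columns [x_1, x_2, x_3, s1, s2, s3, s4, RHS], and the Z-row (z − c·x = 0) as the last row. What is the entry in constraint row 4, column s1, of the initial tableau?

0

Slack s1 belongs to constraint 1; its column is the unit vector e_1, so the entry in row 4 is 0.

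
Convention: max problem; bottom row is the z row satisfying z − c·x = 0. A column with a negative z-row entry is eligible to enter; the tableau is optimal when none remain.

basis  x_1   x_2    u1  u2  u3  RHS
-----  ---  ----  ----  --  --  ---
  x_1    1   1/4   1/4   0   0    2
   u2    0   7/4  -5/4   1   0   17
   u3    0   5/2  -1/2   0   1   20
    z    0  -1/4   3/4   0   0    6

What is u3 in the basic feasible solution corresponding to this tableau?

20

u3 is basic (row 3); its value is the RHS of that row, 20.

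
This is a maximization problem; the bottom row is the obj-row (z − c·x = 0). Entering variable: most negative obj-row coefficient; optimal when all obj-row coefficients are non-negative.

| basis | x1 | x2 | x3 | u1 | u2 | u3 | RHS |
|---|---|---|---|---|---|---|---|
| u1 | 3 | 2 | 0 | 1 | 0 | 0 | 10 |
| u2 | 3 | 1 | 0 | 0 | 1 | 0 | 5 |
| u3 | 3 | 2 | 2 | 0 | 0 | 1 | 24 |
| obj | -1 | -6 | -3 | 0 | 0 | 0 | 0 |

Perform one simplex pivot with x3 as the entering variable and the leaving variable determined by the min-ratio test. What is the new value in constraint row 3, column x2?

Ratio test on column x3 — row 1: entry 0 ≤ 0; row 2: entry 0 ≤ 0; row 3: 24/2 = 12. Minimum is 12 at row 3 (u3 leaves); pivot element 2.
Divide row 3 by 2; eliminate column x3 from the other rows.
In the new row 3, the x2 entry is the old entry divided by the pivot: 2/2 = 1.

1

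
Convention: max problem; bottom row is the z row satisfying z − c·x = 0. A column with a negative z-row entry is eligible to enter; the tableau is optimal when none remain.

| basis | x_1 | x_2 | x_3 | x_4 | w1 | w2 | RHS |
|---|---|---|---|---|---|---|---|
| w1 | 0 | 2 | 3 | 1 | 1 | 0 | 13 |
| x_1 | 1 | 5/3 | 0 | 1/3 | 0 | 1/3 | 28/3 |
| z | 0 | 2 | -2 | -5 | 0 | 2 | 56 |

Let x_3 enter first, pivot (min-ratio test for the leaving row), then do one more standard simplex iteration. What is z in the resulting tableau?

Ratio test on column x_3 — row 1: 13/3 = 13/3; row 2: entry 0 ≤ 0. Minimum is 13/3 at row 1 (w1 leaves); pivot element 3.
Pivot on row 1; the z-row RHS becomes 56 − (-2)·(13/3) = 194/3.
Next entering variable (most negative z-row entry -13/3): x_4.
Ratio test on column x_4 — row 1: (13/3)/(1/3) = 13; row 2: (28/3)/(1/3) = 28. Minimum is 13 at row 1 (x_3 leaves); pivot element 1/3.
After the second pivot the z-row RHS is 194/3 − (-13/3)·13 = 121.

121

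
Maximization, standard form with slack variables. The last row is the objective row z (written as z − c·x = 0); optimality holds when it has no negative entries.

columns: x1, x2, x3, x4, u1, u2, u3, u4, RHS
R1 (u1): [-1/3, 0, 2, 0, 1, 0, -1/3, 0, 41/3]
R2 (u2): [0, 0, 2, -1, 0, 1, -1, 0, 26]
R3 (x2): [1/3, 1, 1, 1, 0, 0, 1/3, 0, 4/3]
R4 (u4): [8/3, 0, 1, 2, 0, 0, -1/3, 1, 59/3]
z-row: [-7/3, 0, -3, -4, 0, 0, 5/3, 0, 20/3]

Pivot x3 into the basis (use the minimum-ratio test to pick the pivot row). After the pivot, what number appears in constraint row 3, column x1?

Ratio test on column x3 — row 1: (41/3)/2 = 41/6; row 2: 26/2 = 13; row 3: (4/3)/1 = 4/3; row 4: (59/3)/1 = 59/3. Minimum is 4/3 at row 3 (x2 leaves); pivot element 1.
Divide row 3 by 1; eliminate column x3 from the other rows.
In the new row 3, the x1 entry is the old entry divided by the pivot: (1/3)/1 = 1/3.

1/3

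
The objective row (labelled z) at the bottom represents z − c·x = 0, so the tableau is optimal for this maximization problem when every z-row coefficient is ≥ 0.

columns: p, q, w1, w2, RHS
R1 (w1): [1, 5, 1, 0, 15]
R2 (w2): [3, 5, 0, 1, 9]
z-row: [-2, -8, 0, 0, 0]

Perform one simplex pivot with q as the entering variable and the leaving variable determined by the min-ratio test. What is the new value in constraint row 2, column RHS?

Ratio test on column q — row 1: 15/5 = 3; row 2: 9/5 = 9/5. Minimum is 9/5 at row 2 (w2 leaves); pivot element 5.
Divide row 2 by 5; eliminate column q from the other rows.
In the new row 2, the RHS entry is the old entry divided by the pivot: 9/5 = 9/5.

9/5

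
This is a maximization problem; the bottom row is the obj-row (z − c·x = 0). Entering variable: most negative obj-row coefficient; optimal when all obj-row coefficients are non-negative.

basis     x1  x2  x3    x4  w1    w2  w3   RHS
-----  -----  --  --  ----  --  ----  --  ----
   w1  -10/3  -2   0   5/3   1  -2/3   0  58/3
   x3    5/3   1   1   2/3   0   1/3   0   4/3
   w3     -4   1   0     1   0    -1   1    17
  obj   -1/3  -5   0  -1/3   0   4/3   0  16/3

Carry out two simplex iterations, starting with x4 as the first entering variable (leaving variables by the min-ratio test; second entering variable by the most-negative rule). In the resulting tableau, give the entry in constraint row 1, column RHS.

Ratio test on column x4 — row 1: (58/3)/(5/3) = 58/5; row 2: (4/3)/(2/3) = 2; row 3: 17/1 = 17. Minimum is 2 at row 2 (x3 leaves); pivot element 2/3.
Divide row 2 by 2/3; eliminate column x4 from the other rows.
Second iteration: most negative obj-row entry is -9/2 in column x2, so x2 enters.
Ratio test on column x2 — row 1: entry -9/2 ≤ 0; row 2: 2/(3/2) = 4/3; row 3: entry -1/2 ≤ 0. Minimum is 4/3 at row 2 (x4 leaves); pivot element 3/2.
Divide row 2 by 3/2; eliminate column x2 from the other rows.
After both pivots, the entry at constraint row 1, column RHS is 22.

22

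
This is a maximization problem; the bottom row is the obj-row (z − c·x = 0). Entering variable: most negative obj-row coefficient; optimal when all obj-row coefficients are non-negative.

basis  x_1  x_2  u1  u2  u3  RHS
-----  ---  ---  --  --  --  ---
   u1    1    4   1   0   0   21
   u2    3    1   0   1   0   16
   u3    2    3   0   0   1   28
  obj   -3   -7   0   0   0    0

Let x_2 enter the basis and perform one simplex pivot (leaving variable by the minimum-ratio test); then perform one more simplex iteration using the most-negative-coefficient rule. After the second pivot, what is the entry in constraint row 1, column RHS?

Ratio test on column x_2 — row 1: 21/4 = 21/4; row 2: 16/1 = 16; row 3: 28/3 = 28/3. Minimum is 21/4 at row 1 (u1 leaves); pivot element 4.
Divide row 1 by 4; eliminate column x_2 from the other rows.
Second iteration: most negative obj-row entry is -5/4 in column x_1, so x_1 enters.
Ratio test on column x_1 — row 1: (21/4)/(1/4) = 21; row 2: (43/4)/(11/4) = 43/11; row 3: (49/4)/(5/4) = 49/5. Minimum is 43/11 at row 2 (u2 leaves); pivot element 11/4.
Divide row 2 by 11/4; eliminate column x_1 from the other rows.
After both pivots, the entry at constraint row 1, column RHS is 47/11.

47/11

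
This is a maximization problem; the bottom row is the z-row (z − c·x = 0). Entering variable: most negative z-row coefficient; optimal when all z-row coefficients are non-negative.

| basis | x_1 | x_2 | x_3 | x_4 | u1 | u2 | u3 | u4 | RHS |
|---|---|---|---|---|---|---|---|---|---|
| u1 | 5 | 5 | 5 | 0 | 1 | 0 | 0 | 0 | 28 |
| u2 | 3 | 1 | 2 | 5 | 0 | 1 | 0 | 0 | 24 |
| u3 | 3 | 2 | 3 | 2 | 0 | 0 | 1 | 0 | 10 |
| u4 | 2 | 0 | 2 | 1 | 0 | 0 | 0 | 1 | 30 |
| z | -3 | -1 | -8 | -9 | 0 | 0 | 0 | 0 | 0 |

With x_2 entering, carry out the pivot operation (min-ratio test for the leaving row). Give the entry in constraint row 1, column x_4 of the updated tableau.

-5

Ratio test on column x_2 — row 1: 28/5 = 28/5; row 2: 24/1 = 24; row 3: 10/2 = 5; row 4: entry 0 ≤ 0. Minimum is 5 at row 3 (u3 leaves); pivot element 2.
Divide row 3 by 2; eliminate column x_2 from the other rows.
Row 1 update in column x_4: 0 − 5·1 = -5.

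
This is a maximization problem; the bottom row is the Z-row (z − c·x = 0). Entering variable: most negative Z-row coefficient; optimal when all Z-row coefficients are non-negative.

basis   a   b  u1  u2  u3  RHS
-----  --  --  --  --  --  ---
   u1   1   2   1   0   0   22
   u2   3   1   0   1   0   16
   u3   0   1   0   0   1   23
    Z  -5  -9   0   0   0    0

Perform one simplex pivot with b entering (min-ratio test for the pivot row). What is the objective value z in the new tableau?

99

Ratio test on column b — row 1: 22/2 = 11; row 2: 16/1 = 16; row 3: 23/1 = 23. Minimum is 11 at row 1 (u1 leaves); pivot element 2.
Pivot on row 1; the Z-row RHS becomes 0 − (-9)·11 = 99.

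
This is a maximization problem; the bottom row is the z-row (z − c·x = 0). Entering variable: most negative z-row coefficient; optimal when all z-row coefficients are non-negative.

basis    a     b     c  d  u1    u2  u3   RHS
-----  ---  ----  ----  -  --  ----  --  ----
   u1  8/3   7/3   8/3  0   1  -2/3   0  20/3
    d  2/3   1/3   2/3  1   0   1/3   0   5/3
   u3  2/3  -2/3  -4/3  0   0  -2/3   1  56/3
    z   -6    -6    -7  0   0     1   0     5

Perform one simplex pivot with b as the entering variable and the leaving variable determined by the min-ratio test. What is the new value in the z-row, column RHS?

155/7

Ratio test on column b — row 1: (20/3)/(7/3) = 20/7; row 2: (5/3)/(1/3) = 5; row 3: entry -2/3 ≤ 0. Minimum is 20/7 at row 1 (u1 leaves); pivot element 7/3.
Divide row 1 by 7/3; eliminate column b from the other rows.
z-row update in column RHS: 5 − (-6)·(20/7) = 155/7.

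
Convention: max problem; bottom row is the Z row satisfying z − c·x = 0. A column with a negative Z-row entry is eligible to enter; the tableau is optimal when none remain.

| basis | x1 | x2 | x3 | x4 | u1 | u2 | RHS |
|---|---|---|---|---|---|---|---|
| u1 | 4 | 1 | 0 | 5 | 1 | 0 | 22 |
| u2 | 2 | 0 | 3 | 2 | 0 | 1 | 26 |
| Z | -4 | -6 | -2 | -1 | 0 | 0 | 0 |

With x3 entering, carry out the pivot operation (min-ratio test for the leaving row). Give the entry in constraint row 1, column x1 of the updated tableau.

Ratio test on column x3 — row 1: entry 0 ≤ 0; row 2: 26/3 = 26/3. Minimum is 26/3 at row 2 (u2 leaves); pivot element 3.
Divide row 2 by 3; eliminate column x3 from the other rows.
Row 1 update in column x1: 4 − 0·(2/3) = 4.

4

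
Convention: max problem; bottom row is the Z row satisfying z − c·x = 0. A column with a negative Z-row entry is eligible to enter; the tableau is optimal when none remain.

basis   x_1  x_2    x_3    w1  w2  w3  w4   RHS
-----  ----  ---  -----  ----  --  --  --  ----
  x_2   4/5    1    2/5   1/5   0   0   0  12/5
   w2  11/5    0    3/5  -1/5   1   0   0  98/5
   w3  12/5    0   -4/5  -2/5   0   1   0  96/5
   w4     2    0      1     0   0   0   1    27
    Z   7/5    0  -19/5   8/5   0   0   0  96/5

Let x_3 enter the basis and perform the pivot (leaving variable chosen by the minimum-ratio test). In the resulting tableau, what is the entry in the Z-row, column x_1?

Ratio test on column x_3 — row 1: (12/5)/(2/5) = 6; row 2: (98/5)/(3/5) = 98/3; row 3: entry -4/5 ≤ 0; row 4: 27/1 = 27. Minimum is 6 at row 1 (x_2 leaves); pivot element 2/5.
Divide row 1 by 2/5; eliminate column x_3 from the other rows.
Z-row update in column x_1: 7/5 − (-19/5)·2 = 9.

9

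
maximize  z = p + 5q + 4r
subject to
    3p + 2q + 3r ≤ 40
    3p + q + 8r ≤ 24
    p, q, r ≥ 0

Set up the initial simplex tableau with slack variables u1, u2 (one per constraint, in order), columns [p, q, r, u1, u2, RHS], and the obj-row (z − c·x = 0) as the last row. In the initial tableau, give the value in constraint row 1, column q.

Constraint 1 has coefficient 2 on q.

2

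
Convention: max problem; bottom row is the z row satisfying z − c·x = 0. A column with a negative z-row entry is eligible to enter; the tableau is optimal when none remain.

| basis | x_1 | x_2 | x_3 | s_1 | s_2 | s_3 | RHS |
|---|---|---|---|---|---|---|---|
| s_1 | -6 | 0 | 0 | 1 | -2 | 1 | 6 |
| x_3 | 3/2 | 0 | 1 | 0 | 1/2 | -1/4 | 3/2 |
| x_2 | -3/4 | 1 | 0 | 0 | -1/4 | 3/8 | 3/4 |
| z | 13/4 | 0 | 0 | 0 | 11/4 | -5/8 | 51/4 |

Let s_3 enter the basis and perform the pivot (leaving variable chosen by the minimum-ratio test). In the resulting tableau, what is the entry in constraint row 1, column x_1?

-4

Ratio test on column s_3 — row 1: 6/1 = 6; row 2: entry -1/4 ≤ 0; row 3: (3/4)/(3/8) = 2. Minimum is 2 at row 3 (x_2 leaves); pivot element 3/8.
Divide row 3 by 3/8; eliminate column s_3 from the other rows.
Row 1 update in column x_1: -6 − 1·(-2) = -4.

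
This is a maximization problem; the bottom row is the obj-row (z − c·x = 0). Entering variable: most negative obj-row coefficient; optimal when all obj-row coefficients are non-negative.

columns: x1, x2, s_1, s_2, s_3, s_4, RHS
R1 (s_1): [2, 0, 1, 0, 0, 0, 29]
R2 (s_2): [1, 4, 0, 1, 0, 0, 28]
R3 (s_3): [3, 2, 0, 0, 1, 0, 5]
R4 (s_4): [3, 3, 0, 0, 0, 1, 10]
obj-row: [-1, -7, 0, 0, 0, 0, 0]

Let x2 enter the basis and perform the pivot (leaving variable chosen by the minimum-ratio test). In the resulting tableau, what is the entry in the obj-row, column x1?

19/2

Ratio test on column x2 — row 1: entry 0 ≤ 0; row 2: 28/4 = 7; row 3: 5/2 = 5/2; row 4: 10/3 = 10/3. Minimum is 5/2 at row 3 (s_3 leaves); pivot element 2.
Divide row 3 by 2; eliminate column x2 from the other rows.
obj-row update in column x1: -1 − (-7)·(3/2) = 19/2.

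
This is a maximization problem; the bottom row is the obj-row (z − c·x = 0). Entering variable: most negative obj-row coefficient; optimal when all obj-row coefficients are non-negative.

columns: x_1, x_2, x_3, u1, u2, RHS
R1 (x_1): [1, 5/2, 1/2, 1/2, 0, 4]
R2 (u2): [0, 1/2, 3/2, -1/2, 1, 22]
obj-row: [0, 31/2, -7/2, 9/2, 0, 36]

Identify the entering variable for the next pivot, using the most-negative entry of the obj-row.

Negative obj-row entries: x_3: -7/2.
The most negative is -7/2 in column x_3, so x_3 enters.

x_3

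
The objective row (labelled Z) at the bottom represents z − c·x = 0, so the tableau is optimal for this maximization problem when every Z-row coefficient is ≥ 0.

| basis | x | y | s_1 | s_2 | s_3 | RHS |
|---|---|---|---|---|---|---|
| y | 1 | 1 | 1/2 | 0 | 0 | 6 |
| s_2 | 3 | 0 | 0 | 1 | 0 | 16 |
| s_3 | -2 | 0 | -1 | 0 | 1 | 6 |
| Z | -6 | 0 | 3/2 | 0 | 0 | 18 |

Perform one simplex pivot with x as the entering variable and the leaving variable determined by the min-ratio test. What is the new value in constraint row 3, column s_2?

2/3

Ratio test on column x — row 1: 6/1 = 6; row 2: 16/3 = 16/3; row 3: entry -2 ≤ 0. Minimum is 16/3 at row 2 (s_2 leaves); pivot element 3.
Divide row 2 by 3; eliminate column x from the other rows.
Row 3 update in column s_2: 0 − (-2)·(1/3) = 2/3.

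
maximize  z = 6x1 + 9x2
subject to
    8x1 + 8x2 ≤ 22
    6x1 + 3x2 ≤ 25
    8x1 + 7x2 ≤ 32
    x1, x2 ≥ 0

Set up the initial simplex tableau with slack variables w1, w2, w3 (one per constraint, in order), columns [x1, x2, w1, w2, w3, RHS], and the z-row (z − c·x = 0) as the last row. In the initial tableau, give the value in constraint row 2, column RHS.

The RHS of constraint 2 is b_2 = 25.

25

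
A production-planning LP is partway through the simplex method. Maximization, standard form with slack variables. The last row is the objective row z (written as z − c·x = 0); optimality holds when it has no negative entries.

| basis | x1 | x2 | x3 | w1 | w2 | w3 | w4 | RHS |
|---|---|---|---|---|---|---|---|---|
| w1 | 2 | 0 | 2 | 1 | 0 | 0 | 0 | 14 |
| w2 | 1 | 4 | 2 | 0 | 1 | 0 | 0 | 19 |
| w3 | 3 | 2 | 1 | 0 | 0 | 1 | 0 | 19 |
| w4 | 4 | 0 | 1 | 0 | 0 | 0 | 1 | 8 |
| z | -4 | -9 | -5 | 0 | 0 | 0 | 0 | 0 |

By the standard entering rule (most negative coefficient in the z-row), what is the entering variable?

x2

Negative z-row entries: x1: -4, x2: -9, x3: -5.
The most negative is -9 in column x2, so x2 enters.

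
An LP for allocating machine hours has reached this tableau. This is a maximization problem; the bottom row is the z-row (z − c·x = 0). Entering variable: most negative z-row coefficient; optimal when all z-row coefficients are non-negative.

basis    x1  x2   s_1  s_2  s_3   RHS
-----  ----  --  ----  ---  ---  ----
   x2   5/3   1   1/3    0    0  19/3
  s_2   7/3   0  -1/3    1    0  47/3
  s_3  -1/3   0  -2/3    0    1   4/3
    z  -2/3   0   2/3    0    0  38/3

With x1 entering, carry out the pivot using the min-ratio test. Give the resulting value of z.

Ratio test on column x1 — row 1: (19/3)/(5/3) = 19/5; row 2: (47/3)/(7/3) = 47/7; row 3: entry -1/3 ≤ 0. Minimum is 19/5 at row 1 (x2 leaves); pivot element 5/3.
Pivot on row 1; the z-row RHS becomes 38/3 − (-2/3)·(19/5) = 76/5.

76/5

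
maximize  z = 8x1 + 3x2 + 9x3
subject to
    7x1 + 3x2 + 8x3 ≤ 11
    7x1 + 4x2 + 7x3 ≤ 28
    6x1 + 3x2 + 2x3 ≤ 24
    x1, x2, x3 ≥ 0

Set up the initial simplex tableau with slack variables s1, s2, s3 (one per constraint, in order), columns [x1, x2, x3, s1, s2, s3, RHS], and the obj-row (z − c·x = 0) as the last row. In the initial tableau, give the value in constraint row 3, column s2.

0

Slack s2 belongs to constraint 2; its column is the unit vector e_2, so the entry in row 3 is 0.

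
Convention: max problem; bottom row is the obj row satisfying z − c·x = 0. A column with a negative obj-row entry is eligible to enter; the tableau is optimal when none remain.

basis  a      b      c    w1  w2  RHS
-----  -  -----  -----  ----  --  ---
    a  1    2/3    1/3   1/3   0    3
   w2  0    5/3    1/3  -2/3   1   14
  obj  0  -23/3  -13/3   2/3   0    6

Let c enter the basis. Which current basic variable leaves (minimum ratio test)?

Column c entries and ratios — a: 3/(1/3) = 9; w2: 14/(1/3) = 42.
Smallest ratio is 9 in the row of a, so a leaves.

a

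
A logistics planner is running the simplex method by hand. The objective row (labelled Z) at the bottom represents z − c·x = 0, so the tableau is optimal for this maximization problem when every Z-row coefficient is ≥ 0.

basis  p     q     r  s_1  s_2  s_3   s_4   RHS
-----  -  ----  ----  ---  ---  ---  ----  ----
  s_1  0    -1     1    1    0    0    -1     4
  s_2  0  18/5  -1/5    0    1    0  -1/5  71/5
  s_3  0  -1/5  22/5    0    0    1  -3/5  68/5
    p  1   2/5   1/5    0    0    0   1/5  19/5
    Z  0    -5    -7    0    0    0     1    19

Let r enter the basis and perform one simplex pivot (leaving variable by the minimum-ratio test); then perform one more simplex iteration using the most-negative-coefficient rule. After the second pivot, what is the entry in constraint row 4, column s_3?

-4/79

Ratio test on column r — row 1: 4/1 = 4; row 2: entry -1/5 ≤ 0; row 3: (68/5)/(22/5) = 34/11; row 4: (19/5)/(1/5) = 19. Minimum is 34/11 at row 3 (s_3 leaves); pivot element 22/5.
Divide row 3 by 22/5; eliminate column r from the other rows.
Second iteration: most negative Z-row entry is -117/22 in column q, so q enters.
Ratio test on column q — row 1: entry -21/22 ≤ 0; row 2: (163/11)/(79/22) = 326/79; row 3: entry -1/22 ≤ 0; row 4: (35/11)/(9/22) = 70/9. Minimum is 326/79 at row 2 (s_2 leaves); pivot element 79/22.
Divide row 2 by 79/22; eliminate column q from the other rows.
After both pivots, the entry at constraint row 4, column s_3 is -4/79.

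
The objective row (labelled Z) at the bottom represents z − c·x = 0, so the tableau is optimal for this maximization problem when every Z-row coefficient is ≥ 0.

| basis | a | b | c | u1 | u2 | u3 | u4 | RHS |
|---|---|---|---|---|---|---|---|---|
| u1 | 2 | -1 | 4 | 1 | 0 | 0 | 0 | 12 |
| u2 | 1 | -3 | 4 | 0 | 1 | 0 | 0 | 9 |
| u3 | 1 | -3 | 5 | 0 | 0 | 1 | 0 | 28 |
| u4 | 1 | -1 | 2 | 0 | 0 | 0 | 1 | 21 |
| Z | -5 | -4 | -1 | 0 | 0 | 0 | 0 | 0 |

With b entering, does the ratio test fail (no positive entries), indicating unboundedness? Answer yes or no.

Every constraint-row entry in column b is ≤ 0, so increasing b is unbounded.

yes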